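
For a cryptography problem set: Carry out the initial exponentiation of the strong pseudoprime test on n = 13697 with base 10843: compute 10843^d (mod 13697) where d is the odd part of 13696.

7388

n − 1 = 13696 = 2^7 · 107, so s = 7 and d = 107.
Repeated squaring mod 13697: 10843^1 ≡ 10843, 10843^2 ≡ 9298, 10843^4 ≡ 11037, 10843^8 ≡ 7948, 10843^16 ≡ 140, 10843^32 ≡ 5903, 10843^64 ≡ 241.
107 = 64 + 32 + 8 + 2 + 1, so 10843^107 ≡ 241·5903·7948·9298·10843 ≡ 7388 (mod 13697).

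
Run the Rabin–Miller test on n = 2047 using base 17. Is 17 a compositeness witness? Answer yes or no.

yes

n − 1 = 2046 = 2^1 · 1023, so s = 1 and d = 1023.
Repeated squaring mod 2047: 17^1 ≡ 17, 17^2 ≡ 289, 17^4 ≡ 1641, 17^8 ≡ 1076, 17^16 ≡ 1221, 17^32 ≡ 625, 17^64 ≡ 1695, 17^128 ≡ 1084, 17^256 ≡ 78, 17^512 ≡ 1990.
1023 = 512 + 256 + 128 + 64 + 32 + 16 + 8 + 4 + 2 + 1, so 17^1023 ≡ 1990·78·1084·1695·625·1221·1076·1641·289·17 ≡ 1034 (mod 2047).
x_0 = 17^1023 mod 2047 = 1034.
x_0 ∉ {1, 2046} and s = 1, so 17 is a Miller–Rabin witness and 2047 is composite.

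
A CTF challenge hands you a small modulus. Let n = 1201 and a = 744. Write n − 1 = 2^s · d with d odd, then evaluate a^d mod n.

1097

n − 1 = 1200 = 2^4 · 75, so s = 4 and d = 75.
By repeated squaring, 744^75 ≡ 1097 (mod 1201).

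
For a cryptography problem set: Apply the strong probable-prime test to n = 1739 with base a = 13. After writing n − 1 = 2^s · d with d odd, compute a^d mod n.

960

n − 1 = 1738 = 2^1 · 869, so s = 1 and d = 869.
By repeated squaring, 13^869 ≡ 960 (mod 1739).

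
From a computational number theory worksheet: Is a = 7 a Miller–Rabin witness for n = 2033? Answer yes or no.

n − 1 = 2032 = 2^4 · 127, so s = 4 and d = 127.
x_0 = 7^127 mod 2033 = 1280.
x_0 is neither 1 nor 2032, so continue squaring.
x_1 = 1280^2 mod 2033 = 1835.
x_2 = 1835^2 mod 2033 = 577.
x_3 = 577^2 mod 2033 = 1550.
Reached i = s−1 = 3 without hitting −1: 7 is a Miller–Rabin witness and 2033 is composite.

yes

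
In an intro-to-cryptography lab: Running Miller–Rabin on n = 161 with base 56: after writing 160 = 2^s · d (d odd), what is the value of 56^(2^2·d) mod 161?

49

n − 1 = 160 = 2^5 · 5, so s = 5 and d = 5.
x_0 = 56^5 mod 161 = 42.
x_1 = 42^2 mod 161 = 154.
x_2 = 154^2 mod 161 = 49.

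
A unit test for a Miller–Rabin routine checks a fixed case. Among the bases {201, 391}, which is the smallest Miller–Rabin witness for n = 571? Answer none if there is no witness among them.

n − 1 = 570 = 2^1 · 285, so s = 1 and d = 285.
Base 201: x_0 = 201^285 mod 571 = 1. x_0 = 1, so 201 is not a witness.
Base 391: x_0 = 391^285 mod 571 = 570. x_0 = 570 ≡ −1, so 391 is not a witness.
No listed base is a witness for 571.

none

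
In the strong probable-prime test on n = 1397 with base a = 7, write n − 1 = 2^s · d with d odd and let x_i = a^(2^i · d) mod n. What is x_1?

592

n − 1 = 1396 = 2^2 · 349, so s = 2 and d = 349.
By repeated squaring, 7^349 ≡ 173 (mod 1397).
x_0 = 173.
x_1 = 173^2 mod 1397 = 592.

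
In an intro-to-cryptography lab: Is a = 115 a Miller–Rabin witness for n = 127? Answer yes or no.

no

n − 1 = 126 = 2^1 · 63, so s = 1 and d = 63.
x_0 = 115^63 mod 127 = 1.
x_0 = 1, so 115 is not a witness.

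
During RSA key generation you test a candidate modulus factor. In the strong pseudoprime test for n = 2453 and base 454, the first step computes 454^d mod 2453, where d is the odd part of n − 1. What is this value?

n − 1 = 2452 = 2^2 · 613, so s = 2 and d = 613.
454^613 mod 2453 = 1028.

1028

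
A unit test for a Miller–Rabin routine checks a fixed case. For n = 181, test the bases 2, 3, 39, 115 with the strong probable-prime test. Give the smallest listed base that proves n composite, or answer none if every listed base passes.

none

n − 1 = 180 = 2^2 · 45, so s = 2 and d = 45.
Base 2: x_0 = 2^45 mod 181 = 162. x_0 is neither 1 nor 180, so continue squaring. x_1 = 162^2 mod 181 = 180. x_1 ≡ −1, so 2 is not a witness.
Base 3: x_0 = 3^45 mod 181 = 1. x_0 = 1, so 3 is not a witness.
Base 39: x_0 = 39^45 mod 181 = 1. x_0 = 1, so 39 is not a witness.
Base 115: x_0 = 115^45 mod 181 = 162. x_0 is neither 1 nor 180, so continue squaring. x_1 = 162^2 mod 181 = 180. x_1 ≡ −1, so 115 is not a witness.
No listed base is a witness for 181.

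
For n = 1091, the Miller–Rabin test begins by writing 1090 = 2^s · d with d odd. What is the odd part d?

545

Halving: 1090 → 545; 545 is odd.
So 1090 = 2^1 · 545.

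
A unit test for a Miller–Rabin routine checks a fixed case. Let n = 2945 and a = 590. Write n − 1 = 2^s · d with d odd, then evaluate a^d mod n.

590

n − 1 = 2944 = 2^7 · 23, so s = 7 and d = 23.
Repeated squaring mod 2945: 590^1 ≡ 590, 590^2 ≡ 590, 590^4 ≡ 590, 590^8 ≡ 590, 590^16 ≡ 590.
23 = 16 + 4 + 2 + 1, so 590^23 ≡ 590·590·590·590 ≡ 590 (mod 2945).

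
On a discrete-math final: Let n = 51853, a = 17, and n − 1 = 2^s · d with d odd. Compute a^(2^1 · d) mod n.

n − 1 = 51852 = 2^2 · 12963, so s = 2 and d = 12963.
Repeated squaring mod 51853: 17^1 ≡ 17, 17^2 ≡ 289, 17^4 ≡ 31668, 17^8 ≡ 25204, 17^16 ≡ 42366, 17^32 ≡ 38214, 17^64 ≡ 25610, 17^128 ≡ 35356, 17^256 ≡ 26465, 17^512 ≡ 17754, 17^1024 ≡ 41982, 17^2048 ≡ 4854, 17^4096 ≡ 20054, 17^8192 ≡ 42901.
12963 = 8192 + 4096 + 512 + 128 + 32 + 2 + 1, so 17^12963 ≡ 42901·20054·17754·35356·38214·289·17 ≡ 37462 (mod 51853).
x_0 = 37462.
x_1 = 37462^2 mod 51853 = 51852.

51852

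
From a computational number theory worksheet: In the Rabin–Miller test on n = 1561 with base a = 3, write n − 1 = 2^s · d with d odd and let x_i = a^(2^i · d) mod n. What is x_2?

1534

n − 1 = 1560 = 2^3 · 195, so s = 3 and d = 195.
By repeated squaring, 3^195 ≡ 167 (mod 1561).
x_0 = 167.
x_1 = 167^2 mod 1561 = 1352.
x_2 = 1352^2 mod 1561 = 1534.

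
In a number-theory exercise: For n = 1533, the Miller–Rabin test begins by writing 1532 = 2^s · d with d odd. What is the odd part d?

383

Halving: 1532 → 766 → 383; 383 is odd.
So 1532 = 2^2 · 383.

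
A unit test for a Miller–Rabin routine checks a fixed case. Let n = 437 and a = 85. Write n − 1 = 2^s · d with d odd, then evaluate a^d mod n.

n − 1 = 436 = 2^2 · 109, so s = 2 and d = 109.
85^109 mod 437 = 427.

427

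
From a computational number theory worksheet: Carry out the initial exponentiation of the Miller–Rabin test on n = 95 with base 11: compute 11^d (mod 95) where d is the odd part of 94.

26

n − 1 = 94 = 2^1 · 47, so s = 1 and d = 47.
11^47 mod 95 = 26.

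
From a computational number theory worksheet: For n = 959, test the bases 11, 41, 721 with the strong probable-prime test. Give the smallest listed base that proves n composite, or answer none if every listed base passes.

n − 1 = 958 = 2^1 · 479, so s = 1 and d = 479.
Base 11: x_0 = 11^479 mod 959 = 646. x_0 ∉ {1, 958} and s = 1, so 11 is a Miller–Rabin witness and 959 is composite.
Base 41: x_0 = 41^479 mod 959 = 538. x_0 ∉ {1, 958} and s = 1, so 41 is a Miller–Rabin witness and 959 is composite.
Base 721: x_0 = 721^479 mod 959 = 350. x_0 ∉ {1, 958} and s = 1, so 721 is a Miller–Rabin witness and 959 is composite.
The smallest witness among the given bases is 11.

11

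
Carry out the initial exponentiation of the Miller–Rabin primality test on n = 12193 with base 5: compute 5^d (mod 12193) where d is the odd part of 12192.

6514

n − 1 = 12192 = 2^5 · 381, so s = 5 and d = 381.
Repeated squaring mod 12193: 5^1 ≡ 5, 5^2 ≡ 25, 5^4 ≡ 625, 5^8 ≡ 449, 5^16 ≡ 6513, 5^32 ≡ 11915, 5^64 ≡ 4126, 5^128 ≡ 2448, 5^256 ≡ 5941.
381 = 256 + 64 + 32 + 16 + 8 + 4 + 1, so 5^381 ≡ 5941·4126·11915·6513·449·625·5 ≡ 6514 (mod 12193).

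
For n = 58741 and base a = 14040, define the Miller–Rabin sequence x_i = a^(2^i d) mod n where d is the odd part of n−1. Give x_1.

1

n − 1 = 58740 = 2^2 · 14685, so s = 2 and d = 14685.
x_0 = 14040^14685 mod 58741 = 1.
x_1 = 1^2 mod 58741 = 1.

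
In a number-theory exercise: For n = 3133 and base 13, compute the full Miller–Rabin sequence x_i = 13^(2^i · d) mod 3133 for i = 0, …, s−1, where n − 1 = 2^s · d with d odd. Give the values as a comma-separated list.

n − 1 = 3132 = 2^2 · 783, so s = 2 and d = 783.
x_0 = 13^783 mod 3133 = 2756.
x_1 = 2756^2 mod 3133 = 1144.

2756, 1144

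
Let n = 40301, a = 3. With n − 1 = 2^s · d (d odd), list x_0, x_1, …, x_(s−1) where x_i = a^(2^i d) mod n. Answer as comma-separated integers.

n − 1 = 40300 = 2^2 · 10075, so s = 2 and d = 10075.
x_0 = 3^10075 mod 40301 = 22399.
x_1 = 22399^2 mod 40301 = 8052.

22399, 8052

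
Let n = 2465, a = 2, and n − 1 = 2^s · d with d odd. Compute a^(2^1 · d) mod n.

1449

n − 1 = 2464 = 2^5 · 77, so s = 5 and d = 77.
By repeated squaring, 2^77 ≡ 1902 (mod 2465).
x_0 = 1902.
x_1 = 1902^2 mod 2465 = 1449.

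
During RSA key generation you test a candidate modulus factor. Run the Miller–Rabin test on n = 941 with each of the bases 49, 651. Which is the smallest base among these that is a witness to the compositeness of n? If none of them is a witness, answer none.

n − 1 = 940 = 2^2 · 235, so s = 2 and d = 235.
Base 49: x_0 = 49^235 mod 941 = 940. x_0 = 940 ≡ −1, so 49 is not a witness.
Base 651: x_0 = 651^235 mod 941 = 844. x_0 is neither 1 nor 940, so continue squaring. x_1 = 844^2 mod 941 = 940. x_1 ≡ −1, so 651 is not a witness.
No listed base is a witness for 941.

none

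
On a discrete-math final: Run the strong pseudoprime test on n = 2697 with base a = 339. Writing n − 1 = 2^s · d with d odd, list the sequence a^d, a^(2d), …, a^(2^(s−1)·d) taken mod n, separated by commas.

n − 1 = 2696 = 2^3 · 337, so s = 3 and d = 337.
x_0 = 339^337 mod 2697 = 2166.
x_1 = 2166^2 mod 2697 = 1473.
x_2 = 1473^2 mod 2697 = 1341.

2166, 1473, 1341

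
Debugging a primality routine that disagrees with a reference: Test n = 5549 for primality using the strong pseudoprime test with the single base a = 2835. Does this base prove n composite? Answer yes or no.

n − 1 = 5548 = 2^2 · 1387, so s = 2 and d = 1387.
By repeated squaring, 2835^1387 ≡ 3429 (mod 5549).
x_0 = 2835^1387 mod 5549 = 3429.
x_0 is neither 1 nor 5548, so continue squaring.
x_1 = 3429^2 mod 5549 = 5259.
Reached i = s−1 = 1 without hitting −1: 2835 is a Miller–Rabin witness and 5549 is composite.

yes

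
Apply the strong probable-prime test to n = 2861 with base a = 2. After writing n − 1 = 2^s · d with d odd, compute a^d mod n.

1202

n − 1 = 2860 = 2^2 · 715, so s = 2 and d = 715.
Repeated squaring mod 2861: 2^1 ≡ 2, 2^2 ≡ 4, 2^4 ≡ 16, 2^8 ≡ 256, 2^16 ≡ 2594, 2^32 ≡ 2625, 2^64 ≡ 1337, 2^128 ≡ 2305, 2^256 ≡ 148, 2^512 ≡ 1877.
715 = 512 + 128 + 64 + 8 + 2 + 1, so 2^715 ≡ 1877·2305·1337·256·4·2 ≡ 1202 (mod 2861).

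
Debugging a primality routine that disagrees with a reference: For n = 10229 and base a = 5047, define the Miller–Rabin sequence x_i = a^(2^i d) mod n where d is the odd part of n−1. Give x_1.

3323

n − 1 = 10228 = 2^2 · 2557, so s = 2 and d = 2557.
x_0 = 5047^2557 mod 10229 = 2982.
x_1 = 2982^2 mod 10229 = 3323.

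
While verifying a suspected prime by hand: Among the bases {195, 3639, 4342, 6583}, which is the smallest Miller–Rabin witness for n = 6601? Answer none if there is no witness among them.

n − 1 = 6600 = 2^3 · 825, so s = 3 and d = 825.
Base 195: x_0 = 195^825 mod 6601 = 6600. x_0 = 6600 ≡ −1, so 195 is not a witness.
Base 3639: x_0 = 3639^825 mod 6601 = 6600. x_0 = 6600 ≡ −1, so 3639 is not a witness.
Base 4342: x_0 = 4342^825 mod 6601 = 1. x_0 = 1, so 4342 is not a witness.
Base 6583: x_0 = 6583^825 mod 6601 = 6600. x_0 = 6600 ≡ −1, so 6583 is not a witness.
No listed base is a witness for 6601.

none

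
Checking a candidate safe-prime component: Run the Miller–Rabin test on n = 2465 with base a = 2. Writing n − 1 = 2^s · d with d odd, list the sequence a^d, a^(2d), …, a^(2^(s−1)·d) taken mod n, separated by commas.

n − 1 = 2464 = 2^5 · 77, so s = 5 and d = 77.
x_0 = 2^77 mod 2465 = 1902.
x_1 = 1902^2 mod 2465 = 1449.
x_2 = 1449^2 mod 2465 = 1886.
x_3 = 1886^2 mod 2465 = 1.
x_4 = 1^2 mod 2465 = 1.

1902, 1449, 1886, 1, 1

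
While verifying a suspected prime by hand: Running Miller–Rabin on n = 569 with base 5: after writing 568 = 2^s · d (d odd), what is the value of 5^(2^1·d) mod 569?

1

n − 1 = 568 = 2^3 · 71, so s = 3 and d = 71.
x_0 = 5^71 mod 569 = 1.
x_1 = 1^2 mod 569 = 1.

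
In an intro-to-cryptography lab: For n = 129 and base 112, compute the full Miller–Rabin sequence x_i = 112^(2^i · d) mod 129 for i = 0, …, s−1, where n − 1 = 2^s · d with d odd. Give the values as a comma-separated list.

n − 1 = 128 = 2^7 · 1, so s = 7 and d = 1.
x_0 = 112^1 mod 129 = 112.
x_1 = 112^2 mod 129 = 31.
x_2 = 31^2 mod 129 = 58.
x_3 = 58^2 mod 129 = 10.
x_4 = 10^2 mod 129 = 100.
x_5 = 100^2 mod 129 = 67.
x_6 = 67^2 mod 129 = 103.

112, 31, 58, 10, 100, 67, 103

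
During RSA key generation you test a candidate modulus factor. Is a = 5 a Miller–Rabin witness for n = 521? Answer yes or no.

no

n − 1 = 520 = 2^3 · 65, so s = 3 and d = 65.
Repeated squaring mod 521: 5^1 ≡ 5, 5^2 ≡ 25, 5^4 ≡ 104, 5^8 ≡ 396, 5^16 ≡ 516, 5^32 ≡ 25, 5^64 ≡ 104.
65 = 64 + 1, so 5^65 ≡ 104·5 ≡ 520 (mod 521).
x_0 = 5^65 mod 521 = 520.
x_0 = 520 ≡ −1, so 5 is not a witness.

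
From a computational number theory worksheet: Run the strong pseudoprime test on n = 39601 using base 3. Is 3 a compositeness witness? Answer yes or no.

yes

n − 1 = 39600 = 2^4 · 2475, so s = 4 and d = 2475.
Repeated squaring mod 39601: 3^1 ≡ 3, 3^2 ≡ 9, 3^4 ≡ 81, 3^8 ≡ 6561, 3^16 ≡ 434, 3^32 ≡ 29952, 3^64 ≡ 1250, 3^128 ≡ 18061, 3^256 ≡ 6284, 3^512 ≡ 6459, 3^1024 ≡ 18828, 3^2048 ≡ 25033.
2475 = 2048 + 256 + 128 + 32 + 8 + 2 + 1, so 3^2475 ≡ 25033·6284·18061·29952·6561·9·3 ≡ 27859 (mod 39601).
x_0 = 3^2475 mod 39601 = 27859.
x_0 is neither 1 nor 39600, so continue squaring.
x_1 = 27859^2 mod 39601 = 23483.
x_2 = 23483^2 mod 39601 = 7364.
x_3 = 7364^2 mod 39601 = 14727.
Reached i = s−1 = 3 without hitting −1: 3 is a Miller–Rabin witness and 39601 is composite.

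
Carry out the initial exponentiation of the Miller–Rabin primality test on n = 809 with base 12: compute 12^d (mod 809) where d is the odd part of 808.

570

n − 1 = 808 = 2^3 · 101, so s = 3 and d = 101.
Repeated squaring mod 809: 12^1 ≡ 12, 12^2 ≡ 144, 12^4 ≡ 511, 12^8 ≡ 623, 12^16 ≡ 618, 12^32 ≡ 76, 12^64 ≡ 113.
101 = 64 + 32 + 4 + 1, so 12^101 ≡ 113·76·511·12 ≡ 570 (mod 809).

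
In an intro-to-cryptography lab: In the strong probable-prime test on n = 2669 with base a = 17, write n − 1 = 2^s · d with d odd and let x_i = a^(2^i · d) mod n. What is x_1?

n − 1 = 2668 = 2^2 · 667, so s = 2 and d = 667.
x_0 = 17^667 mod 2669 = 782.
x_1 = 782^2 mod 2669 = 323.

323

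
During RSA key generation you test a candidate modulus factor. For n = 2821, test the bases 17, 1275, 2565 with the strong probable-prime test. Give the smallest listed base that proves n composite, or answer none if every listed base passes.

n − 1 = 2820 = 2^2 · 705, so s = 2 and d = 705.
Base 17: x_0 = 17^705 mod 2821 = 2820. x_0 = 2820 ≡ −1, so 17 is not a witness.
Base 1275: x_0 = 1275^705 mod 2821 = 1. x_0 = 1, so 1275 is not a witness.
Base 2565: x_0 = 2565^705 mod 2821 = 2820. x_0 = 2820 ≡ −1, so 2565 is not a witness.
No listed base is a witness for 2821.

none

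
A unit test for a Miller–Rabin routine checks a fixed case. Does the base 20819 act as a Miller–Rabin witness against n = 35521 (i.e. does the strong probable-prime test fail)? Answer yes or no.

n − 1 = 35520 = 2^6 · 555, so s = 6 and d = 555.
x_0 = 20819^555 mod 35521 = 10186.
x_0 is neither 1 nor 35520, so continue squaring.
x_1 = 10186^2 mod 35521 = 33276.
x_2 = 33276^2 mod 35521 = 31564.
x_3 = 31564^2 mod 35521 = 28609.
x_4 = 28609^2 mod 35521 = 35520.
x_4 ≡ −1, so 20819 is not a witness.

no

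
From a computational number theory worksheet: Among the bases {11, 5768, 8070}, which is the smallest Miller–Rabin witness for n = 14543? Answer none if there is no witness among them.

none

n − 1 = 14542 = 2^1 · 7271, so s = 1 and d = 7271.
Base 11: x_0 = 11^7271 mod 14543 = 14542. x_0 = 14542 ≡ −1, so 11 is not a witness.
Base 5768: x_0 = 5768^7271 mod 14543 = 14542. x_0 = 14542 ≡ −1, so 5768 is not a witness.
Base 8070: x_0 = 8070^7271 mod 14543 = 1. x_0 = 1, so 8070 is not a witness.
No listed base is a witness for 14543.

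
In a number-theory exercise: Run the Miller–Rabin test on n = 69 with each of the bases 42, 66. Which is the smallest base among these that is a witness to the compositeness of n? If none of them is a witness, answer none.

n − 1 = 68 = 2^2 · 17, so s = 2 and d = 17.
Base 42: x_0 = 42^17 mod 69 = 21. x_0 is neither 1 nor 68, so continue squaring. x_1 = 21^2 mod 69 = 27. Reached i = s−1 = 1 without hitting −1: 42 is a Miller–Rabin witness and 69 is composite.
Base 66: x_0 = 66^17 mod 69 = 30. x_0 is neither 1 nor 68, so continue squaring. x_1 = 30^2 mod 69 = 3. Reached i = s−1 = 1 without hitting −1: 66 is a Miller–Rabin witness and 69 is composite.
The smallest witness among the given bases is 42.

42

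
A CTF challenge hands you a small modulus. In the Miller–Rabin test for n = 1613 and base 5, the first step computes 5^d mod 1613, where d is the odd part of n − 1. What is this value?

n − 1 = 1612 = 2^2 · 403, so s = 2 and d = 403.
Repeated squaring mod 1613: 5^1 ≡ 5, 5^2 ≡ 25, 5^4 ≡ 625, 5^8 ≡ 279, 5^16 ≡ 417, 5^32 ≡ 1298, 5^64 ≡ 832, 5^128 ≡ 247, 5^256 ≡ 1328.
403 = 256 + 128 + 16 + 2 + 1, so 5^403 ≡ 1328·247·417·25·5 ≡ 127 (mod 1613).

127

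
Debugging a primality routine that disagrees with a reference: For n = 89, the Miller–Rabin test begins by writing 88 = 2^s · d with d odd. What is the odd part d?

11

Halving: 88 → 44 → 22 → 11; 11 is odd.
So 88 = 2^3 · 11.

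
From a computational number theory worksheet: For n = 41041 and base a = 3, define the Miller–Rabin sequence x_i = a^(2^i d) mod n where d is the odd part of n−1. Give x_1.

n − 1 = 41040 = 2^4 · 2565, so s = 4 and d = 2565.
Repeated squaring mod 41041: 3^1 ≡ 3, 3^2 ≡ 9, 3^4 ≡ 81, 3^8 ≡ 6561, 3^16 ≡ 35753, 3^32 ≡ 14023, 3^64 ≡ 17098, 3^128 ≡ 6561, 3^256 ≡ 35753, 3^512 ≡ 14023, 3^1024 ≡ 17098, 3^2048 ≡ 6561.
2565 = 2048 + 512 + 4 + 1, so 3^2565 ≡ 6561·14023·81·3 ≡ 24597 (mod 41041).
x_0 = 24597.
x_1 = 24597^2 mod 41041 = 27028.

27028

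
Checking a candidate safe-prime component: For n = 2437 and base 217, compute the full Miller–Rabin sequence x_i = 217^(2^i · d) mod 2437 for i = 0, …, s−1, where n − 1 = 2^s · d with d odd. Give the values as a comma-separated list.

n − 1 = 2436 = 2^2 · 609, so s = 2 and d = 609.
x_0 = 217^609 mod 2437 = 2436.
x_1 = 2436^2 mod 2437 = 1.

2436, 1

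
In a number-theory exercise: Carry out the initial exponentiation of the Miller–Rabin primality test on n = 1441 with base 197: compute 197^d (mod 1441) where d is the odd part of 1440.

472

n − 1 = 1440 = 2^5 · 45, so s = 5 and d = 45.
Repeated squaring mod 1441: 197^1 ≡ 197, 197^2 ≡ 1343, 197^4 ≡ 958, 197^8 ≡ 1288, 197^16 ≡ 353, 197^32 ≡ 683.
45 = 32 + 8 + 4 + 1, so 197^45 ≡ 683·1288·958·197 ≡ 472 (mod 1441).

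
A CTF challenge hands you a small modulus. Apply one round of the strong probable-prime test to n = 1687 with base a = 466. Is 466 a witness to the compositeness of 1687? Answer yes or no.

n − 1 = 1686 = 2^1 · 843, so s = 1 and d = 843.
x_0 = 466^843 mod 1687 = 1.
x_0 = 1, so 466 is not a witness.

no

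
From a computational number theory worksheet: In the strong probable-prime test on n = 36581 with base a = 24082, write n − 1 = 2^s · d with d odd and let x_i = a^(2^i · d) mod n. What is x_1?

14006

n − 1 = 36580 = 2^2 · 9145, so s = 2 and d = 9145.
Repeated squaring mod 36581: 24082^1 ≡ 24082, 24082^2 ≡ 24131, 24082^4 ≡ 8803, 24082^8 ≡ 14251, 24082^16 ≡ 29870, 24082^32 ≡ 6310, 24082^64 ≡ 15972, 24082^128 ≡ 25471, 24082^256 ≡ 7806, 24082^512 ≡ 26271, 24082^1024 ≡ 28295, 24082^2048 ≡ 31840, 24082^4096 ≡ 16347, 24082^8192 ≡ 204.
9145 = 8192 + 512 + 256 + 128 + 32 + 16 + 8 + 1, so 24082^9145 ≡ 204·26271·7806·25471·6310·29870·14251·24082 ≡ 15456 (mod 36581).
x_0 = 15456.
x_1 = 15456^2 mod 36581 = 14006.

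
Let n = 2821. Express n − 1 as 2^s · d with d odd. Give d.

Halving: 2820 → 1410 → 705; 705 is odd.
So 2820 = 2^2 · 705.

705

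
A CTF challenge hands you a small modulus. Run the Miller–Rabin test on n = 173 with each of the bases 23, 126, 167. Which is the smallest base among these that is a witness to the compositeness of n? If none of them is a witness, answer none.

none

n − 1 = 172 = 2^2 · 43, so s = 2 and d = 43.
Base 23: x_0 = 23^43 mod 173 = 1. x_0 = 1, so 23 is not a witness.
Base 126: x_0 = 126^43 mod 173 = 172. x_0 = 172 ≡ −1, so 126 is not a witness.
Base 167: x_0 = 167^43 mod 173 = 172. x_0 = 172 ≡ −1, so 167 is not a witness.
No listed base is a witness for 173.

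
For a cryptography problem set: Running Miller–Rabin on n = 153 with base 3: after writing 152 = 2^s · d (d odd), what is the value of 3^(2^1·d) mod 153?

117

n − 1 = 152 = 2^3 · 19, so s = 3 and d = 19.
x_0 = 3^19 mod 153 = 27.
x_1 = 27^2 mod 153 = 117.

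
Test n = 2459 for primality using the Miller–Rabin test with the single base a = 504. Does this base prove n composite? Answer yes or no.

no

n − 1 = 2458 = 2^1 · 1229, so s = 1 and d = 1229.
x_0 = 504^1229 mod 2459 = 1.
x_0 = 1, so 504 is not a witness.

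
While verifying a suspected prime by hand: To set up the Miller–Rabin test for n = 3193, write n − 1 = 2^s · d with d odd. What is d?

399

Halving: 3192 → 1596 → 798 → 399; 399 is odd.
So 3192 = 2^3 · 399.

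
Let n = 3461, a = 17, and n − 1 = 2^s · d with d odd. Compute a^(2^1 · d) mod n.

3460

n − 1 = 3460 = 2^2 · 865, so s = 2 and d = 865.
x_0 = 17^865 mod 3461 = 1453.
x_1 = 1453^2 mod 3461 = 3460.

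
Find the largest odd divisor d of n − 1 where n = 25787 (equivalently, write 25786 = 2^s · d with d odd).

Halving: 25786 → 12893; 12893 is odd.
So 25786 = 2^1 · 12893.

12893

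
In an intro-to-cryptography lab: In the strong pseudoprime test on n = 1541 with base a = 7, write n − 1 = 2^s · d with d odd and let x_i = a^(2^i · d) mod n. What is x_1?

1243

n − 1 = 1540 = 2^2 · 385, so s = 2 and d = 385.
x_0 = 7^385 mod 1541 = 574.
x_1 = 574^2 mod 1541 = 1243.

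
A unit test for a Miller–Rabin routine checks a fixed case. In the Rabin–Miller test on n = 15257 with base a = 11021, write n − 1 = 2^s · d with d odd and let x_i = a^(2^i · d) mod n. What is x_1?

11078

n − 1 = 15256 = 2^3 · 1907, so s = 3 and d = 1907.
x_0 = 11021^1907 mod 15257 = 4124.
x_1 = 4124^2 mod 15257 = 11078.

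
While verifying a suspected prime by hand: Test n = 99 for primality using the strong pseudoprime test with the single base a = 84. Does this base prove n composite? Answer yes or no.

yes

n − 1 = 98 = 2^1 · 49, so s = 1 and d = 49.
Repeated squaring mod 99: 84^1 ≡ 84, 84^2 ≡ 27, 84^4 ≡ 36, 84^8 ≡ 9, 84^16 ≡ 81, 84^32 ≡ 27.
49 = 32 + 16 + 1, so 84^49 ≡ 27·81·84 ≡ 63 (mod 99).
x_0 = 84^49 mod 99 = 63.
x_0 ∉ {1, 98} and s = 1, so 84 is a Miller–Rabin witness and 99 is composite.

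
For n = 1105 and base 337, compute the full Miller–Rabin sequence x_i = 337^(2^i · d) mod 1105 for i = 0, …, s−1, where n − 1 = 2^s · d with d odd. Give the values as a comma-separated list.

12, 144, 846, 781

n − 1 = 1104 = 2^4 · 69, so s = 4 and d = 69.
x_0 = 337^69 mod 1105 = 12.
x_1 = 12^2 mod 1105 = 144.
x_2 = 144^2 mod 1105 = 846.
x_3 = 846^2 mod 1105 = 781.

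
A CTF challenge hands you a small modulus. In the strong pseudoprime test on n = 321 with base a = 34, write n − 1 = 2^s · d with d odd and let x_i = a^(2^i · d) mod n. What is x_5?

34

n − 1 = 320 = 2^6 · 5, so s = 6 and d = 5.
x_0 = 34^5 mod 321 = 121.
x_1 = 121^2 mod 321 = 196.
x_2 = 196^2 mod 321 = 217.
x_3 = 217^2 mod 321 = 223.
x_4 = 223^2 mod 321 = 295.
x_5 = 295^2 mod 321 = 34.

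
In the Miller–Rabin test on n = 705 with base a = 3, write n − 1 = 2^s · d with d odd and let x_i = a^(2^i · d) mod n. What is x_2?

21

n − 1 = 704 = 2^6 · 11, so s = 6 and d = 11.
x_0 = 3^11 mod 705 = 192.
x_1 = 192^2 mod 705 = 204.
x_2 = 204^2 mod 705 = 21.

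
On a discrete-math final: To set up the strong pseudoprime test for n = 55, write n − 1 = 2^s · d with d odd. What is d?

Halving: 54 → 27; 27 is odd.
So 54 = 2^1 · 27.

27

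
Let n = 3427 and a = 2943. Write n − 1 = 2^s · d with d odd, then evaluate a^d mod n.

n − 1 = 3426 = 2^1 · 1713, so s = 1 and d = 1713.
2943^1713 mod 3427 = 68.

68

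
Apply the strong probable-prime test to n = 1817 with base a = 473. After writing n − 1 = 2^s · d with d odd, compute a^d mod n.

n − 1 = 1816 = 2^3 · 227, so s = 3 and d = 227.
473^227 mod 1817 = 78.

78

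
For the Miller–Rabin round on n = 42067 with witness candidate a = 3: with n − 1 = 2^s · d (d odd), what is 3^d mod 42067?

36297

n − 1 = 42066 = 2^1 · 21033, so s = 1 and d = 21033.
3^21033 mod 42067 = 36297.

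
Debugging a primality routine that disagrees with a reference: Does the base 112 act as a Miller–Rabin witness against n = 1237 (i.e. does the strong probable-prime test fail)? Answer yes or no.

no

n − 1 = 1236 = 2^2 · 309, so s = 2 and d = 309.
x_0 = 112^309 mod 1237 = 691.
x_0 is neither 1 nor 1236, so continue squaring.
x_1 = 691^2 mod 1237 = 1236.
x_1 ≡ −1, so 112 is not a witness.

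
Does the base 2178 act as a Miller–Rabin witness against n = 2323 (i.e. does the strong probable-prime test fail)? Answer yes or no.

n − 1 = 2322 = 2^1 · 1161, so s = 1 and d = 1161.
Repeated squaring mod 2323: 2178^1 ≡ 2178, 2178^2 ≡ 118, 2178^4 ≡ 2309, 2178^8 ≡ 196, 2178^16 ≡ 1248, 2178^32 ≡ 1094, 2178^64 ≡ 491, 2178^128 ≡ 1812, 2178^256 ≡ 945, 2178^512 ≡ 993, 2178^1024 ≡ 1097.
1161 = 1024 + 128 + 8 + 1, so 2178^1161 ≡ 1097·1812·196·2178 ≡ 1269 (mod 2323).
x_0 = 2178^1161 mod 2323 = 1269.
x_0 ∉ {1, 2322} and s = 1, so 2178 is a Miller–Rabin witness and 2323 is composite.

yes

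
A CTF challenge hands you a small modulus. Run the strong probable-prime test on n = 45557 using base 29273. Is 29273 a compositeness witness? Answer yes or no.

no

n − 1 = 45556 = 2^2 · 11389, so s = 2 and d = 11389.
Repeated squaring mod 45557: 29273^1 ≡ 29273, 29273^2 ≡ 26916, 29273^4 ≡ 23642, 29273^8 ≡ 5331, 29273^16 ≡ 37550, 29273^32 ≡ 13350, 29273^64 ≡ 3516, 29273^128 ≡ 16309, 29273^256 ≡ 21715, 29273^512 ≡ 26275, 29273^1024 ≡ 4847, 29273^2048 ≡ 31554, 29273^4096 ≡ 6681, 29273^8192 ≡ 35458.
11389 = 8192 + 2048 + 1024 + 64 + 32 + 16 + 8 + 4 + 1, so 29273^11389 ≡ 35458·31554·4847·3516·13350·37550·5331·23642·29273 ≡ 1 (mod 45557).
x_0 = 29273^11389 mod 45557 = 1.
x_0 = 1, so 29273 is not a witness.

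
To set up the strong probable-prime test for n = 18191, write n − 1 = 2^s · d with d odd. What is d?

9095

Halving: 18190 → 9095; 9095 is odd.
So 18190 = 2^1 · 9095.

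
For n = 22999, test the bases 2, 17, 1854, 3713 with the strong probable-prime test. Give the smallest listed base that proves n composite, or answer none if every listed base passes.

2

n − 1 = 22998 = 2^1 · 11499, so s = 1 and d = 11499.
Base 2: x_0 = 2^11499 mod 22999 = 10314. x_0 ∉ {1, 22998} and s = 1, so 2 is a Miller–Rabin witness and 22999 is composite.
Base 17: x_0 = 17^11499 mod 22999 = 8679. x_0 ∉ {1, 22998} and s = 1, so 17 is a Miller–Rabin witness and 22999 is composite.
Base 1854: x_0 = 1854^11499 mod 22999 = 546. x_0 ∉ {1, 22998} and s = 1, so 1854 is a Miller–Rabin witness and 22999 is composite.
Base 3713: x_0 = 3713^11499 mod 22999 = 184. x_0 ∉ {1, 22998} and s = 1, so 3713 is a Miller–Rabin witness and 22999 is composite.
The smallest witness among the given bases is 2.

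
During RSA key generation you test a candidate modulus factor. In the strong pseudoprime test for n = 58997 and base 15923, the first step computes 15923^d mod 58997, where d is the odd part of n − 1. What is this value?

n − 1 = 58996 = 2^2 · 14749, so s = 2 and d = 14749.
15923^14749 mod 58997 = 8615.

8615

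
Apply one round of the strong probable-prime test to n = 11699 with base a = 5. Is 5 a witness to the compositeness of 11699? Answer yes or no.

no

n − 1 = 11698 = 2^1 · 5849, so s = 1 and d = 5849.
Repeated squaring mod 11699: 5^1 ≡ 5, 5^2 ≡ 25, 5^4 ≡ 625, 5^8 ≡ 4558, 5^16 ≡ 9639, 5^32 ≡ 8562, 5^64 ≡ 1910, 5^128 ≡ 9711, 5^256 ≡ 9581, 5^512 ≡ 5207, 5^1024 ≡ 6266, 5^2048 ≡ 912, 5^4096 ≡ 1115.
5849 = 4096 + 1024 + 512 + 128 + 64 + 16 + 8 + 1, so 5^5849 ≡ 1115·6266·5207·9711·1910·9639·4558·5 ≡ 1 (mod 11699).
x_0 = 5^5849 mod 11699 = 1.
x_0 = 1, so 5 is not a witness.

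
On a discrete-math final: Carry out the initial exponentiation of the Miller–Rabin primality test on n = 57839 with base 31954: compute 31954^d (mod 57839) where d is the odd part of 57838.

1

n − 1 = 57838 = 2^1 · 28919, so s = 1 and d = 28919.
By repeated squaring, 31954^28919 ≡ 1 (mod 57839).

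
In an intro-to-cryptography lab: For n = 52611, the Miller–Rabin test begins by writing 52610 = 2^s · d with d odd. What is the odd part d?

26305

Halving: 52610 → 26305; 26305 is odd.
So 52610 = 2^1 · 26305.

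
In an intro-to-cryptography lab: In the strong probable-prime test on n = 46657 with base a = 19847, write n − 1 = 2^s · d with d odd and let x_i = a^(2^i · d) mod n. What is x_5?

1

n − 1 = 46656 = 2^6 · 729, so s = 6 and d = 729.
Repeated squaring mod 46657: 19847^1 ≡ 19847, 19847^2 ≡ 25015, 19847^4 ≡ 33198, 19847^8 ≡ 22207, 19847^16 ≡ 33016, 19847^32 ≡ 8765, 19847^64 ≡ 27803, 19847^128 ≡ 40290, 19847^256 ≡ 40413, 19847^512 ≡ 28941.
729 = 512 + 128 + 64 + 16 + 8 + 1, so 19847^729 ≡ 28941·40290·27803·33016·22207·19847 ≡ 28484 (mod 46657).
x_0 = 28484.
x_1 = 28484^2 mod 46657 = 19683.
x_2 = 19683^2 mod 46657 = 27418.
x_3 = 27418^2 mod 46657 = 9140.
x_4 = 9140^2 mod 46657 = 23570.
x_5 = 23570^2 mod 46657 = 1.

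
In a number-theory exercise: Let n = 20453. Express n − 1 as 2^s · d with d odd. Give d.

5113

Halving: 20452 → 10226 → 5113; 5113 is odd.
So 20452 = 2^2 · 5113.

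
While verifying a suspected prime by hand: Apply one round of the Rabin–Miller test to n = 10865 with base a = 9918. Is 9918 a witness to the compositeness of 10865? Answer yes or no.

n − 1 = 10864 = 2^4 · 679, so s = 4 and d = 679.
x_0 = 9918^679 mod 10865 = 502.
x_0 is neither 1 nor 10864, so continue squaring.
x_1 = 502^2 mod 10865 = 2109.
x_2 = 2109^2 mod 10865 = 4096.
x_3 = 4096^2 mod 10865 = 1656.
Reached i = s−1 = 3 without hitting −1: 9918 is a Miller–Rabin witness and 10865 is composite.

yes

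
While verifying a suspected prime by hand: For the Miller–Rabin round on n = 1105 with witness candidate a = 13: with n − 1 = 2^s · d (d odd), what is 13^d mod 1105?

n − 1 = 1104 = 2^4 · 69, so s = 4 and d = 69.
Repeated squaring mod 1105: 13^1 ≡ 13, 13^2 ≡ 169, 13^4 ≡ 936, 13^8 ≡ 936, 13^16 ≡ 936, 13^32 ≡ 936, 13^64 ≡ 936.
69 = 64 + 4 + 1, so 13^69 ≡ 936·936·13 ≡ 13 (mod 1105).

13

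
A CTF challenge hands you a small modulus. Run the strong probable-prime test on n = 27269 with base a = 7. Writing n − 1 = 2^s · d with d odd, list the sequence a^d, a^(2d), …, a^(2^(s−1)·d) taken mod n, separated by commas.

n − 1 = 27268 = 2^2 · 6817, so s = 2 and d = 6817.
x_0 = 7^6817 mod 27269 = 4769.
x_1 = 4769^2 mod 27269 = 1015.

4769, 1015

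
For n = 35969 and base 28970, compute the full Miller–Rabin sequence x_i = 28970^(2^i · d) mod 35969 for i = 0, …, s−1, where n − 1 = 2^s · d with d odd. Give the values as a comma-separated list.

410, 24224, 3910, 1275, 7020, 2870, 35968

n − 1 = 35968 = 2^7 · 281, so s = 7 and d = 281.
x_0 = 28970^281 mod 35969 = 410.
x_1 = 410^2 mod 35969 = 24224.
x_2 = 24224^2 mod 35969 = 3910.
x_3 = 3910^2 mod 35969 = 1275.
x_4 = 1275^2 mod 35969 = 7020.
x_5 = 7020^2 mod 35969 = 2870.
x_6 = 2870^2 mod 35969 = 35968.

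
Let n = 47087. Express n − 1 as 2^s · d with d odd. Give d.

23543

Halving: 47086 → 23543; 23543 is odd.
So 47086 = 2^1 · 23543.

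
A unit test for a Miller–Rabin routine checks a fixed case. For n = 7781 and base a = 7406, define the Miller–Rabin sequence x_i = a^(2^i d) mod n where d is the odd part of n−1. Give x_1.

6577

n − 1 = 7780 = 2^2 · 1945, so s = 2 and d = 1945.
x_0 = 7406^1945 mod 7781 = 4675.
x_1 = 4675^2 mod 7781 = 6577.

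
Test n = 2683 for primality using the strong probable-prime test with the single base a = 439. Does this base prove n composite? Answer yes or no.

n − 1 = 2682 = 2^1 · 1341, so s = 1 and d = 1341.
Repeated squaring mod 2683: 439^1 ≡ 439, 439^2 ≡ 2228, 439^4 ≡ 434, 439^8 ≡ 546, 439^16 ≡ 303, 439^32 ≡ 587, 439^64 ≡ 1145, 439^128 ≡ 1721, 439^256 ≡ 2492, 439^512 ≡ 1602, 439^1024 ≡ 1456.
1341 = 1024 + 256 + 32 + 16 + 8 + 4 + 1, so 439^1341 ≡ 1456·2492·587·303·546·434·439 ≡ 2682 (mod 2683).
x_0 = 439^1341 mod 2683 = 2682.
x_0 = 2682 ≡ −1, so 439 is not a witness.

no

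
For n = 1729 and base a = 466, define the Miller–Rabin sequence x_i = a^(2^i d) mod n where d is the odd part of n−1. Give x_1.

1065

n − 1 = 1728 = 2^6 · 27, so s = 6 and d = 27.
Repeated squaring mod 1729: 466^1 ≡ 466, 466^2 ≡ 1031, 466^4 ≡ 1355, 466^8 ≡ 1556, 466^16 ≡ 536.
27 = 16 + 8 + 2 + 1, so 466^27 ≡ 536·1556·1031·466 ≡ 512 (mod 1729).
x_0 = 512.
x_1 = 512^2 mod 1729 = 1065.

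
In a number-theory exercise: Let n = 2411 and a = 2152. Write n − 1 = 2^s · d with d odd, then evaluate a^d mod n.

n − 1 = 2410 = 2^1 · 1205, so s = 1 and d = 1205.
2152^1205 mod 2411 = 1.

1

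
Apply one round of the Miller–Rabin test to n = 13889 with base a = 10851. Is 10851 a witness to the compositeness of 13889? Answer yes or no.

yes

n − 1 = 13888 = 2^6 · 217, so s = 6 and d = 217.
x_0 = 10851^217 mod 13889 = 2358.
x_0 is neither 1 nor 13888, so continue squaring.
x_1 = 2358^2 mod 13889 = 4564.
x_2 = 4564^2 mod 13889 = 10485.
x_3 = 10485^2 mod 13889 = 3790.
x_4 = 3790^2 mod 13889 = 2874.
x_5 = 2874^2 mod 13889 = 9810.
Reached i = s−1 = 5 without hitting −1: 10851 is a Miller–Rabin witness and 13889 is composite.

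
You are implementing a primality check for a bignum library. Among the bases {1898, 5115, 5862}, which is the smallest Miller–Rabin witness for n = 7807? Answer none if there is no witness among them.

n − 1 = 7806 = 2^1 · 3903, so s = 1 and d = 3903.
Base 1898: x_0 = 1898^3903 mod 7807 = 7806. x_0 = 7806 ≡ −1, so 1898 is not a witness.
Base 5115: x_0 = 5115^3903 mod 7807 = 1342. x_0 ∉ {1, 7806} and s = 1, so 5115 is a Miller–Rabin witness and 7807 is composite.
Base 5862: x_0 = 5862^3903 mod 7807 = 3673. x_0 ∉ {1, 7806} and s = 1, so 5862 is a Miller–Rabin witness and 7807 is composite.
The smallest witness among the given bases is 5115.

5115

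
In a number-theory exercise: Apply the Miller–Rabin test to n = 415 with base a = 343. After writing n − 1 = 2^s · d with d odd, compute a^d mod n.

287

n − 1 = 414 = 2^1 · 207, so s = 1 and d = 207.
343^207 mod 415 = 287.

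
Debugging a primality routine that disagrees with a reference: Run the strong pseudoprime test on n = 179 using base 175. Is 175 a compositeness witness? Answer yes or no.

no

n − 1 = 178 = 2^1 · 89, so s = 1 and d = 89.
Repeated squaring mod 179: 175^1 ≡ 175, 175^2 ≡ 16, 175^4 ≡ 77, 175^8 ≡ 22, 175^16 ≡ 126, 175^32 ≡ 124, 175^64 ≡ 161.
89 = 64 + 16 + 8 + 1, so 175^89 ≡ 161·126·22·175 ≡ 178 (mod 179).
x_0 = 175^89 mod 179 = 178.
x_0 = 178 ≡ −1, so 175 is not a witness.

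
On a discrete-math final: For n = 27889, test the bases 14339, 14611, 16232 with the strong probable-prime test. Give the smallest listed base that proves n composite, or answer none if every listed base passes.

n − 1 = 27888 = 2^4 · 1743, so s = 4 and d = 1743.
Base 14339: x_0 = 14339^1743 mod 27889 = 21210. x_0 is neither 1 nor 27888, so continue squaring. x_1 = 21210^2 mod 27889 = 14530. x_2 = 14530^2 mod 27889 = 1170. x_3 = 1170^2 mod 27889 = 2339. Reached i = s−1 = 3 without hitting −1: 14339 is a Miller–Rabin witness and 27889 is composite.
Base 14611: x_0 = 14611^1743 mod 27889 = 16031. x_0 is neither 1 nor 27888, so continue squaring. x_1 = 16031^2 mod 27889 = 23715. x_2 = 23715^2 mod 27889 = 19540. x_3 = 19540^2 mod 27889 = 11190. Reached i = s−1 = 3 without hitting −1: 14611 is a Miller–Rabin witness and 27889 is composite.
Base 16232: x_0 = 16232^1743 mod 27889 = 17870. x_0 is neither 1 nor 27888, so continue squaring. x_1 = 17870^2 mod 27889 = 7850. x_2 = 7850^2 mod 27889 = 15699. x_3 = 15699^2 mod 27889 = 3508. Reached i = s−1 = 3 without hitting −1: 16232 is a Miller–Rabin witness and 27889 is composite.
The smallest witness among the given bases is 14339.

14339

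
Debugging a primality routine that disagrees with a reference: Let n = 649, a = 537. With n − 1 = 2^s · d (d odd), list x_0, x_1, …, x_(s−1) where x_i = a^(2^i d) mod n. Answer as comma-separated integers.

n − 1 = 648 = 2^3 · 81, so s = 3 and d = 81.
x_0 = 537^81 mod 649 = 581.
x_1 = 581^2 mod 649 = 81.
x_2 = 81^2 mod 649 = 71.

581, 81, 71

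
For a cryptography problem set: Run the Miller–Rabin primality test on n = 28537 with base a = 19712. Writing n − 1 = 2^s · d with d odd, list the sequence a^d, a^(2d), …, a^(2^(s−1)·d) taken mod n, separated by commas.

11524, 19915, 28536

n − 1 = 28536 = 2^3 · 3567, so s = 3 and d = 3567.
x_0 = 19712^3567 mod 28537 = 11524.
x_1 = 11524^2 mod 28537 = 19915.
x_2 = 19915^2 mod 28537 = 28536.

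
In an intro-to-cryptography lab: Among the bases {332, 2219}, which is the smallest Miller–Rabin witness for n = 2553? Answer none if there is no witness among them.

n − 1 = 2552 = 2^3 · 319, so s = 3 and d = 319.
Base 332: x_0 = 332^319 mod 2553 = 2552. x_0 = 2552 ≡ −1, so 332 is not a witness.
Base 2219: x_0 = 2219^319 mod 2553 = 2552. x_0 = 2552 ≡ −1, so 2219 is not a witness.
No listed base is a witness for 2553.

none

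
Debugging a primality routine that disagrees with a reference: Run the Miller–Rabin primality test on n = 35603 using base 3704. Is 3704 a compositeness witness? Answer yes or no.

no

n − 1 = 35602 = 2^1 · 17801, so s = 1 and d = 17801.
Repeated squaring mod 35603: 3704^1 ≡ 3704, 3704^2 ≡ 12461, 3704^4 ≡ 11838, 3704^8 ≡ 4836, 3704^16 ≡ 31328, 3704^32 ≡ 11286, 3704^64 ≡ 21865, 3704^128 ≡ 1141, 3704^256 ≡ 20173, 3704^512 ≡ 7639, 3704^1024 ≡ 1004, 3704^2048 ≡ 11132, 3704^4096 ≡ 22984, 3704^8192 ≡ 22545, 3704^16384 ≡ 8597.
17801 = 16384 + 1024 + 256 + 128 + 8 + 1, so 3704^17801 ≡ 8597·1004·20173·1141·4836·3704 ≡ 1 (mod 35603).
x_0 = 3704^17801 mod 35603 = 1.
x_0 = 1, so 3704 is not a witness.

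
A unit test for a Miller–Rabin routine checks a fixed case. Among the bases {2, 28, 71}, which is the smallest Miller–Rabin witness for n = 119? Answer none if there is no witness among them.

n − 1 = 118 = 2^1 · 59, so s = 1 and d = 59.
Base 2: x_0 = 2^59 mod 119 = 25. x_0 ∉ {1, 118} and s = 1, so 2 is a Miller–Rabin witness and 119 is composite.
Base 28: x_0 = 28^59 mod 119 = 63. x_0 ∉ {1, 118} and s = 1, so 28 is a Miller–Rabin witness and 119 is composite.
Base 71: x_0 = 71^59 mod 119 = 92. x_0 ∉ {1, 118} and s = 1, so 71 is a Miller–Rabin witness and 119 is composite.
The smallest witness among the given bases is 2.

2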